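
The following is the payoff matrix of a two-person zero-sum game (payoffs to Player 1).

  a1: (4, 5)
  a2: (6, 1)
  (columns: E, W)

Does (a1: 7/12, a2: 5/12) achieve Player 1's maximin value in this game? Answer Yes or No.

Against E this mix gives (7/12)·4 + (5/12)·6 = 29/6.
Against W this mix gives (7/12)·5 + (5/12)·1 = 10/3.
Player 2 will play W, holding Player 1 to 10/3. Shifting weight toward the row that does better against W would raise this floor (the equalizing mix achieves 13/3 against both W and E), so the proposed strategy is not optimal.

No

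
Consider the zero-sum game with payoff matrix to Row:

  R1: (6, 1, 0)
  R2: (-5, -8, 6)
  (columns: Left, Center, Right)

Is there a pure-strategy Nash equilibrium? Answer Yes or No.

No

Row minima: R1 → 0, R2 → -8; maximin = 0.
Column maxima: Left → 6, Center → 1, Right → 6; minimax = 1.
0 ≠ 1, so no pure-strategy equilibrium exists.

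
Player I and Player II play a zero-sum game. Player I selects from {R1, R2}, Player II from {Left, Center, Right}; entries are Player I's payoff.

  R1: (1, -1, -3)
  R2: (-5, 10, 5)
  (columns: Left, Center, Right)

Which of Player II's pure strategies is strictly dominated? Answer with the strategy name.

Center

Right holds Player I's payoff strictly below Center in every row: -3 < -1, 5 < 10.
So Center is strictly dominated for Player II.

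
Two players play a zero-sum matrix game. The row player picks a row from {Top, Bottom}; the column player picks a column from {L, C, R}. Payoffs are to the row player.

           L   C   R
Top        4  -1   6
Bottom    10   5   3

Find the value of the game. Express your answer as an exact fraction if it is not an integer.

11/3

Row minima: Top → -1, Bottom → 3; maximin = 3.
Column maxima: L → 10, C → 5, R → 6; minimax = 5.
3 ≠ 5, so there is no saddle point; optimal play is mixed.
L is strictly dominated by C (it gives the row player strictly more in every row), so the column player never plays it.
On the remaining 2×2 (Top, Bottom vs C, R):
Let the row player play Top with probability p. Expected payoff against C: (-1)p + 5(1−p) = −6p + 5; against R: 6p + 3(1−p) = 3p + 3.
Setting these equal: −6p + 5 = 3p + 3 ⇒ −9p = -2 ⇒ p = 2/9, and the value is (-6)·(2/9) + 5 = 11/3.
For the column player: with q = P(C), equating Top's and Bottom's payoffs gives −7q + 6 = 2q + 3 ⇒ q = 1/3.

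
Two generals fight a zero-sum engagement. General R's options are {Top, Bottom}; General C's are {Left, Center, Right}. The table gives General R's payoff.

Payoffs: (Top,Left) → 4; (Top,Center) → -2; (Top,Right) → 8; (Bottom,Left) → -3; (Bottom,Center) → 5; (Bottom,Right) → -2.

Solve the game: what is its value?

Row minima: Top → -2, Bottom → -3; maximin = -2.
Column maxima: Left → 4, Center → 5, Right → 8; minimax = 4.
-2 ≠ 4, so there is no saddle point; optimal play is mixed.
Right is strictly dominated by Left (it gives General R strictly more in every row), so General C never plays it.
On the remaining 2×2 (Top, Bottom vs Left, Center):
Let General R play Top with probability p. Expected payoff against Left: 4p + (-3)(1−p) = 7p − 3; against Center: (-2)p + 5(1−p) = −7p + 5.
Setting these equal: 7p − 3 = −7p + 5 ⇒ 14p = 8 ⇒ p = 4/7, and the value is (7)·(4/7) − 3 = 1.
For General C: with q = P(Left), equating Top's and Bottom's payoffs gives 6q − 2 = −8q + 5 ⇒ q = 1/2.

1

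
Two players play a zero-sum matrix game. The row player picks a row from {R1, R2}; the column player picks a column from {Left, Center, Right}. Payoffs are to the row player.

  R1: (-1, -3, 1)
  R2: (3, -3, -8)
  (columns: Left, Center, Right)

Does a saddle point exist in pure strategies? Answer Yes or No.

Yes

Row minima: R1 → -3, R2 → -8; maximin = -3.
Column maxima: Left → 3, Center → -3, Right → 1; minimax = -3.
maximin = minimax = -3, so a saddle point exists.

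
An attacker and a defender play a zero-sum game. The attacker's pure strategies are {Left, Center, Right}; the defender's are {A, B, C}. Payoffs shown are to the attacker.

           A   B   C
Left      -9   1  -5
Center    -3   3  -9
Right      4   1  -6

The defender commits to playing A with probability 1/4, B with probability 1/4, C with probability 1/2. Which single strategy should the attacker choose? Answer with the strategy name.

Expected payoff of Left: (1/4)·(-9) + (1/4)·1 + (1/2)·(-5) = -9/2.
Expected payoff of Center: (1/4)·(-3) + (1/4)·3 + (1/2)·(-9) = -9/2.
Expected payoff of Right: (1/4)·4 + (1/4)·1 + (1/2)·(-6) = -7/4.
The largest is -7/4, so the attacker's best response is Right.

Right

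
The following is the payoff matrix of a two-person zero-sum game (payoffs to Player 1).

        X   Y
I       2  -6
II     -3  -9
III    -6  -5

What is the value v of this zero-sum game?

Row minima: I → -6, II → -9, III → -6; maximin = -6.
Column maxima: X → 2, Y → -5; minimax = -5.
-6 ≠ -5, so there is no saddle point; optimal play is mixed.
II is strictly dominated by I, so Player 1 never plays it.
On the remaining 2×2 (I, III vs X, Y):
Let Player 1 play I with probability p. Expected payoff against X: 2p + (-6)(1−p) = 8p − 6; against Y: (-6)p + (-5)(1−p) = −p − 5.
Setting these equal: 8p − 6 = −p − 5 ⇒ 9p = 1 ⇒ p = 1/9, and the value is (8)·(1/9) − 6 = -46/9.
For Player 2: with q = P(X), equating I's and III's payoffs gives 8q − 6 = −q − 5 ⇒ q = 1/9.

-46/9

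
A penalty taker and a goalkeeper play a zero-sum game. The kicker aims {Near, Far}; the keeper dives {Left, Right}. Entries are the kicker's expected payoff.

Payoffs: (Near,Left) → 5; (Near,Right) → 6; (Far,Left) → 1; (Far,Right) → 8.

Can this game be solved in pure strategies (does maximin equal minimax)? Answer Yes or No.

Yes

Row minima: Near → 5, Far → 1; maximin = 5.
Column maxima: Left → 5, Right → 8; minimax = 5.
maximin = minimax = 5, so a saddle point exists.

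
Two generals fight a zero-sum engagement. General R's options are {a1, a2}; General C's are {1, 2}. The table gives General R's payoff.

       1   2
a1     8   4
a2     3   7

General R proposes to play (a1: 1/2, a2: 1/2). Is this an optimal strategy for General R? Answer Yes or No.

Yes

Against 1 this mix gives (1/2)·8 + (1/2)·3 = 11/2.
Against 2 this mix gives (1/2)·4 + (1/2)·7 = 11/2.
All of General C's active replies (1, 2) yield 11/2, and no column does worse for General R. The mix makes General C indifferent and guarantees 11/2, so it is optimal.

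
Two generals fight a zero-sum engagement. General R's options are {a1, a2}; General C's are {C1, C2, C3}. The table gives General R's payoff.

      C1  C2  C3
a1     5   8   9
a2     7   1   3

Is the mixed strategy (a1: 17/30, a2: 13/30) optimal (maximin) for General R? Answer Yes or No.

Against C1 this mix gives (17/30)·5 + (13/30)·7 = 88/15.
Against C2 this mix gives (17/30)·8 + (13/30)·1 = 149/30.
Against C3 this mix gives (17/30)·9 + (13/30)·3 = 32/5.
General C will play C2, holding General R to 149/30. Shifting weight toward the row that does better against C2 would raise this floor (the equalizing mix achieves 17/3 against both C2 and C1), so the proposed strategy is not optimal.

No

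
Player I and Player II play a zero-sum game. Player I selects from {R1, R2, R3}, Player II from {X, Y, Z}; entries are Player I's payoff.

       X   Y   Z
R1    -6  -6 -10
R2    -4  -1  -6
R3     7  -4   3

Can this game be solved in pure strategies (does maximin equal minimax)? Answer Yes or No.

Row minima: R1 → -10, R2 → -6, R3 → -4; maximin = -4.
Column maxima: X → 7, Y → -1, Z → 3; minimax = -1.
-4 ≠ -1, so no pure-strategy equilibrium exists.

No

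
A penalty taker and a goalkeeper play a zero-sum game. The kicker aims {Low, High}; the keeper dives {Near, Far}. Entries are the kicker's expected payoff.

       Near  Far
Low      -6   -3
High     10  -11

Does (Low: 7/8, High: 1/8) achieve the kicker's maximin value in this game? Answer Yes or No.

Yes

Against Near this mix gives (7/8)·(-6) + (1/8)·10 = -4.
Against Far this mix gives (7/8)·(-3) + (1/8)·(-11) = -4.
All of the keeper's active replies (Near, Far) yield -4, and no column does worse for the kicker. The mix makes the keeper indifferent and guarantees -4, so it is optimal.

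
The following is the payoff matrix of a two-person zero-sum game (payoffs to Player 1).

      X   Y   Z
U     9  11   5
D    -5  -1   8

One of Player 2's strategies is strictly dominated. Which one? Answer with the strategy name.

Y

X holds Player 1's payoff strictly below Y in every row: 9 < 11, -5 < -1.
So Y is strictly dominated for Player 2.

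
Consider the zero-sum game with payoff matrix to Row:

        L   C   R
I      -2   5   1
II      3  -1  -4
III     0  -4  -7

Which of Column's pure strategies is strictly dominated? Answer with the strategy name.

R holds Row's payoff strictly below C in every row: 1 < 5, -4 < -1, -7 < -4.
So C is strictly dominated for Column.

C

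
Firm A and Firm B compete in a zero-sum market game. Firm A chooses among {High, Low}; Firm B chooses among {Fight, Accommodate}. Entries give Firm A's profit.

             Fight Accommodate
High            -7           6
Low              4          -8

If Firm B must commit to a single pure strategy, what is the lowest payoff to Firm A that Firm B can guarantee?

4

Column maxima: Fight → 4, Accommodate → 6.
The smallest of these is 4.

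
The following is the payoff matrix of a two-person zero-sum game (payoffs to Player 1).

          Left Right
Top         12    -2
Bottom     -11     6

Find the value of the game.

50/31

Row minima: Top → -2, Bottom → -11; maximin = -2.
Column maxima: Left → 12, Right → 6; minimax = 6.
-2 ≠ 6, so there is no saddle point; optimal play is mixed.
Let Player 1 play Top with probability p. Expected payoff against Left: 12p + (-11)(1−p) = 23p − 11; against Right: (-2)p + 6(1−p) = −8p + 6.
Setting these equal: 23p − 11 = −8p + 6 ⇒ 31p = 17 ⇒ p = 17/31, and the value is (23)·(17/31) − 11 = 50/31.
For Player 2: with q = P(Left), equating Top's and Bottom's payoffs gives 14q − 2 = −17q + 6 ⇒ q = 8/31.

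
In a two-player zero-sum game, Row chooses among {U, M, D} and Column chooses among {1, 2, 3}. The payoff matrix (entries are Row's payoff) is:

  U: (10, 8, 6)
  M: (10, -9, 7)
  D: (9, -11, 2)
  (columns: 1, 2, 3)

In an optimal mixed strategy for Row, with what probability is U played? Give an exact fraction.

8/9

Row minima: U → 6, M → -9, D → -11; maximin = 6.
Column maxima: 1 → 10, 2 → 8, 3 → 7; minimax = 7.
6 ≠ 7, so there is no saddle point; optimal play is mixed.
D is strictly dominated by U, so Row never plays it.
1 is strictly dominated by 2 (it gives Row strictly more in every row), so Column never plays it.
On the remaining 2×2 (U, M vs 2, 3):
Let Row play U with probability p. Expected payoff against 2: 8p + (-9)(1−p) = 17p − 9; against 3: 6p + 7(1−p) = −p + 7.
Setting these equal: 17p − 9 = −p + 7 ⇒ 18p = 16 ⇒ p = 8/9, and the value is (17)·(8/9) − 9 = 55/9.
For Column: with q = P(2), equating U's and M's payoffs gives 2q + 6 = −16q + 7 ⇒ q = 1/18.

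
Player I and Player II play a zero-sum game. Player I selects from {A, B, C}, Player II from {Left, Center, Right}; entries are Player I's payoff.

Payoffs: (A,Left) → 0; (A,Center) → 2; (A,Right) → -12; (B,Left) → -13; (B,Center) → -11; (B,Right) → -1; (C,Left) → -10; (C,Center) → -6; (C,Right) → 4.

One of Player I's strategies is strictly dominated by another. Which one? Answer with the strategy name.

B

C gives a strictly higher payoff than B against every column: -10 > -13, -6 > -11, 4 > -1.
So B is strictly dominated and Player I never plays it.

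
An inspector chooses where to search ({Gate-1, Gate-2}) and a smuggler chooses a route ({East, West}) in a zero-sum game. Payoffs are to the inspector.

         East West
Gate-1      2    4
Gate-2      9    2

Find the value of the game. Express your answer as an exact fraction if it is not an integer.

32/9

Row minima: Gate-1 → 2, Gate-2 → 2; maximin = 2.
Column maxima: East → 9, West → 4; minimax = 4.
2 ≠ 4, so there is no saddle point; optimal play is mixed.
Let the inspector play Gate-1 with probability p. Expected payoff against East: 2p + 9(1−p) = −7p + 9; against West: 4p + 2(1−p) = 2p + 2.
Setting these equal: −7p + 9 = 2p + 2 ⇒ −9p = -7 ⇒ p = 7/9, and the value is (-7)·(7/9) + 9 = 32/9.
For the smuggler: with q = P(East), equating Gate-1's and Gate-2's payoffs gives −2q + 4 = 7q + 2 ⇒ q = 2/9.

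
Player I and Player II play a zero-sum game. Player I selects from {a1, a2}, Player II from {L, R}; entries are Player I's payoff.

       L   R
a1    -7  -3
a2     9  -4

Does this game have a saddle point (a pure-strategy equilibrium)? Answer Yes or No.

No

Row minima: a1 → -7, a2 → -4; maximin = -4.
Column maxima: L → 9, R → -3; minimax = -3.
-4 ≠ -3, so no pure-strategy equilibrium exists.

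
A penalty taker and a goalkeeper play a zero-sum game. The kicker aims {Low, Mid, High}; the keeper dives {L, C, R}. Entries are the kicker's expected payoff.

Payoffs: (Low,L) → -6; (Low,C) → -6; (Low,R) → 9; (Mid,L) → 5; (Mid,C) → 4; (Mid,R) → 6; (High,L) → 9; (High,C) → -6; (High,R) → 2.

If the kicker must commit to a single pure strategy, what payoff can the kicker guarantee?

4

Row minima: Low → -6, Mid → 4, High → -6.
The best of these is 4.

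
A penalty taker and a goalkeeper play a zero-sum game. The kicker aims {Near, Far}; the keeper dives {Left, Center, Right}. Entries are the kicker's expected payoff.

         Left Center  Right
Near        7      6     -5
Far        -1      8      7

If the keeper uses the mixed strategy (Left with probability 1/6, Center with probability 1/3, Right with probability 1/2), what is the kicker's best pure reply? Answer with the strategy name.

Far

Expected payoff of Near: (1/6)·7 + (1/3)·6 + (1/2)·(-5) = 2/3.
Expected payoff of Far: (1/6)·(-1) + (1/3)·8 + (1/2)·7 = 6.
The largest is 6, so the kicker's best response is Far.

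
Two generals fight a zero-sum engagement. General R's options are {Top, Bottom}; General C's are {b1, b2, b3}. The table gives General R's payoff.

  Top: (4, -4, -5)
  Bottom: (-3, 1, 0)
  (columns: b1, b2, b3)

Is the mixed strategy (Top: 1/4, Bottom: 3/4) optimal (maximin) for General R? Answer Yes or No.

Yes

Against b1 this mix gives (1/4)·4 + (3/4)·(-3) = -5/4.
Against b2 this mix gives (1/4)·(-4) + (3/4)·1 = -1/4.
Against b3 this mix gives (1/4)·(-5) + (3/4)·0 = -5/4.
All of General C's active replies (b1, b3) yield -5/4, and no column does worse for General R. The mix makes General C indifferent and guarantees -5/4, so it is optimal.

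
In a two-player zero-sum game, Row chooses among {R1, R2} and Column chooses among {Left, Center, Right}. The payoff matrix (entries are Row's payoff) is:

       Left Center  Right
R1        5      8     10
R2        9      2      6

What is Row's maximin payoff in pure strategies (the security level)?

Row minima: R1 → 5, R2 → 2.
The best of these is 5.

5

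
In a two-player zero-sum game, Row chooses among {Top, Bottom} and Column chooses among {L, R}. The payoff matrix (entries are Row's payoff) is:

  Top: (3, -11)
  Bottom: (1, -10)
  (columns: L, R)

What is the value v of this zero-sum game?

-10

Row minima: Top → -11, Bottom → -10; maximin = -10.
Column maxima: L → 3, R → -10; minimax = -10.
Since maximin = minimax = -10, there is a saddle point and the value is -10.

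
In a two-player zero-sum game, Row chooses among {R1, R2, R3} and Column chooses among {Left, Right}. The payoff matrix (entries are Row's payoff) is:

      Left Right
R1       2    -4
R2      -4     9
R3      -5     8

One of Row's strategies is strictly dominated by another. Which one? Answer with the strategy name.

R3

R2 gives a strictly higher payoff than R3 against every column: -4 > -5, 9 > 8.
So R3 is strictly dominated and Row never plays it.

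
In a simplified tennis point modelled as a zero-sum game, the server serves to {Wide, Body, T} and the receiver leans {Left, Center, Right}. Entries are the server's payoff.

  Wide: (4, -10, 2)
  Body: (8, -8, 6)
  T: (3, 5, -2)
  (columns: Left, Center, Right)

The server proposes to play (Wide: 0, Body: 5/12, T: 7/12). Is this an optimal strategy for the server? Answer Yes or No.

No

Against Left this mix gives (5/12)·8 + (7/12)·3 = 61/12.
Against Center this mix gives (5/12)·(-8) + (7/12)·5 = -5/12.
Against Right this mix gives (5/12)·6 + (7/12)·(-2) = 4/3.
The receiver will play Center, holding the server to -5/12. Shifting weight toward the row that does better against Center would raise this floor (the equalizing mix achieves 2/3 against both Center and Right), so the proposed strategy is not optimal.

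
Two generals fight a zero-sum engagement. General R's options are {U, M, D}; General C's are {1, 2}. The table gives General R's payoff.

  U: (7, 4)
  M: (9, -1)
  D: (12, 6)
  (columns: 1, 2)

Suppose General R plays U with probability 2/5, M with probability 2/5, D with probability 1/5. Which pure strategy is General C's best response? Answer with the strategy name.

If General C plays 1, General R's expected payoff is (2/5)·7 + (2/5)·9 + (1/5)·12 = 44/5.
If General C plays 2, General R's expected payoff is (2/5)·4 + (2/5)·(-1) + (1/5)·6 = 12/5.
General C minimizes General R's payoff; the smallest is 12/5, so the best response is 2.

2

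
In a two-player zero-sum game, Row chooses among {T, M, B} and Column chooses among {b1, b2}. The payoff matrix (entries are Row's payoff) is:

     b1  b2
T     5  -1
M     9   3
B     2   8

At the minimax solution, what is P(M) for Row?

Row minima: T → -1, M → 3, B → 2; maximin = 3.
Column maxima: b1 → 9, b2 → 8; minimax = 8.
3 ≠ 8, so there is no saddle point; optimal play is mixed.
T is strictly dominated by M, so Row never plays it.
On the remaining 2×2 (M, B vs b1, b2):
Let Row play M with probability p. Expected payoff against b1: 9p + 2(1−p) = 7p + 2; against b2: 3p + 8(1−p) = −5p + 8.
Setting these equal: 7p + 2 = −5p + 8 ⇒ 12p = 6 ⇒ p = 1/2, and the value is (7)·(1/2) + 2 = 11/2.
For Column: with q = P(b1), equating M's and B's payoffs gives 6q + 3 = −6q + 8 ⇒ q = 5/12.

1/2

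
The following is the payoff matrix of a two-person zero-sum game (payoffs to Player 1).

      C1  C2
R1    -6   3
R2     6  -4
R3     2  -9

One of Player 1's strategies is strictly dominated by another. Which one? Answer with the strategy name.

R3

R2 gives a strictly higher payoff than R3 against every column: 6 > 2, -4 > -9.
So R3 is strictly dominated and Player 1 never plays it.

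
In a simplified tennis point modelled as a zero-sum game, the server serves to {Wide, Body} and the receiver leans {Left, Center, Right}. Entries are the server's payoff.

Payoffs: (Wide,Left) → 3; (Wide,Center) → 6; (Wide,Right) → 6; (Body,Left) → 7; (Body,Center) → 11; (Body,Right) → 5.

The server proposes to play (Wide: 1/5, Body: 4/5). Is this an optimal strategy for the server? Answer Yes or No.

Against Left this mix gives (1/5)·3 + (4/5)·7 = 31/5.
Against Center this mix gives (1/5)·6 + (4/5)·11 = 10.
Against Right this mix gives (1/5)·6 + (4/5)·5 = 26/5.
The receiver will play Right, holding the server to 26/5. Shifting weight toward the row that does better against Right would raise this floor (the equalizing mix achieves 27/5 against both Right and Left), so the proposed strategy is not optimal.

No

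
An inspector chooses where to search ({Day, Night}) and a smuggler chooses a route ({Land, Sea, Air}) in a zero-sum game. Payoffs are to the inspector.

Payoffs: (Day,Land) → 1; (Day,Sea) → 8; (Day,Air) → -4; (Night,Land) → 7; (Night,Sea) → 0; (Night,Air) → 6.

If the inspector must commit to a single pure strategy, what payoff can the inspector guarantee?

0

Row minima: Day → -4, Night → 0.
The best of these is 0.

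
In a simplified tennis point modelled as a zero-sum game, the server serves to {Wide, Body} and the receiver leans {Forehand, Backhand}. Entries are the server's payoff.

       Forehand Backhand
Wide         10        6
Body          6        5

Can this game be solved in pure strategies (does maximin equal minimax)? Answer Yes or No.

Row minima: Wide → 6, Body → 5; maximin = 6.
Column maxima: Forehand → 10, Backhand → 6; minimax = 6.
maximin = minimax = 6, so a saddle point exists.

Yes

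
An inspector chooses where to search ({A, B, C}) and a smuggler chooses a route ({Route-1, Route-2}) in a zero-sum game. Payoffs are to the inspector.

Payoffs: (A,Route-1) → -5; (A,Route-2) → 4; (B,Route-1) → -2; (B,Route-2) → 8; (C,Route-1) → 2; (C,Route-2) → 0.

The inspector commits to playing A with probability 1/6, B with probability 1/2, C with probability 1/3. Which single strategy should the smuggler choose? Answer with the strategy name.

If the smuggler plays Route-1, the inspector's expected payoff is (1/6)·(-5) + (1/2)·(-2) + (1/3)·2 = -7/6.
If the smuggler plays Route-2, the inspector's expected payoff is (1/6)·4 + (1/2)·8 + (1/3)·0 = 14/3.
The smuggler minimizes the inspector's payoff; the smallest is -7/6, so the best response is Route-1.

Route-1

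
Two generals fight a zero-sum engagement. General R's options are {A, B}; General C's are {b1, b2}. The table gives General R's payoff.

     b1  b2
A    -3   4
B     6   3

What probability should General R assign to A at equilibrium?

Row minima: A → -3, B → 3; maximin = 3.
Column maxima: b1 → 6, b2 → 4; minimax = 4.
3 ≠ 4, so there is no saddle point; optimal play is mixed.
Let General R play A with probability p. Expected payoff against b1: (-3)p + 6(1−p) = −9p + 6; against b2: 4p + 3(1−p) = p + 3.
Setting these equal: −9p + 6 = p + 3 ⇒ −10p = -3 ⇒ p = 3/10, and the value is (-9)·(3/10) + 6 = 33/10.
For General C: with q = P(b1), equating A's and B's payoffs gives −7q + 4 = 3q + 3 ⇒ q = 1/10.

3/10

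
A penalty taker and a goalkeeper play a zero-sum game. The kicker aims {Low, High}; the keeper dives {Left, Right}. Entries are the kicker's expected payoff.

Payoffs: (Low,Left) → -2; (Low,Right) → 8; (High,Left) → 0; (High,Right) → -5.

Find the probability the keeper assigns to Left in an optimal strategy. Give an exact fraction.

13/15

Row minima: Low → -2, High → -5; maximin = -2.
Column maxima: Left → 0, Right → 8; minimax = 0.
-2 ≠ 0, so there is no saddle point; optimal play is mixed.
Let the kicker play Low with probability p. Expected payoff against Left: (-2)p + 0(1−p) = −2p; against Right: 8p + (-5)(1−p) = 13p − 5.
Setting these equal: −2p = 13p − 5 ⇒ −15p = -5 ⇒ p = 1/3, and the value is (-2)·(1/3) = -2/3.
For the keeper: with q = P(Left), equating Low's and High's payoffs gives −10q + 8 = 5q − 5 ⇒ q = 13/15.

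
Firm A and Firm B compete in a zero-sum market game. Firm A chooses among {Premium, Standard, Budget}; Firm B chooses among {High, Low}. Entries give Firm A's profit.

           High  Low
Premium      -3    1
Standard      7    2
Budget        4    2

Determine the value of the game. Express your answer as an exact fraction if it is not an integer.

2

Row minima: Premium → -3, Standard → 2, Budget → 2; maximin = 2.
Column maxima: High → 7, Low → 2; minimax = 2.
Since maximin = minimax = 2, there is a saddle point and the value is 2.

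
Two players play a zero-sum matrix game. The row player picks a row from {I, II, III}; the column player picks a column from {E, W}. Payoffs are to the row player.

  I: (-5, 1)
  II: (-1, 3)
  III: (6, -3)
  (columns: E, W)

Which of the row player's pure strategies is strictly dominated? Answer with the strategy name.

II gives a strictly higher payoff than I against every column: -1 > -5, 3 > 1.
So I is strictly dominated and the row player never plays it.

I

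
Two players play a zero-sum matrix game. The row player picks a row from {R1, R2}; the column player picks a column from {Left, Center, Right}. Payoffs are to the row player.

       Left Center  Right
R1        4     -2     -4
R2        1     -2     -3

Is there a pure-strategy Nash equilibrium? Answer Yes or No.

Row minima: R1 → -4, R2 → -3; maximin = -3.
Column maxima: Left → 4, Center → -2, Right → -3; minimax = -3.
maximin = minimax = -3, so a saddle point exists.

Yes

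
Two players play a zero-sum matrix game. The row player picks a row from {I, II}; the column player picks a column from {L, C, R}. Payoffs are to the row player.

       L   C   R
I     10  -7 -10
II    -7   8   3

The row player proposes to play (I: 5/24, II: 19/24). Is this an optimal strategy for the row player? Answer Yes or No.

No

Against L this mix gives (5/24)·10 + (19/24)·(-7) = -83/24.
Against C this mix gives (5/24)·(-7) + (19/24)·8 = 39/8.
Against R this mix gives (5/24)·(-10) + (19/24)·3 = 7/24.
The column player will play L, holding the row player to -83/24. Shifting weight toward the row that does better against L would raise this floor (the equalizing mix achieves -4/3 against both L and R), so the proposed strategy is not optimal.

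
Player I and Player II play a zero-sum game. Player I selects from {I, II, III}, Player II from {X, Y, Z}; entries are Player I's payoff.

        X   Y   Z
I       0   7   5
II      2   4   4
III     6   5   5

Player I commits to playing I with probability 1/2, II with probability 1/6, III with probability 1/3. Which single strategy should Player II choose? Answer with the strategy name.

X

If Player II plays X, Player I's expected payoff is (1/2)·0 + (1/6)·2 + (1/3)·6 = 7/3.
If Player II plays Y, Player I's expected payoff is (1/2)·7 + (1/6)·4 + (1/3)·5 = 35/6.
If Player II plays Z, Player I's expected payoff is (1/2)·5 + (1/6)·4 + (1/3)·5 = 29/6.
Player II minimizes Player I's payoff; the smallest is 7/3, so the best response is X.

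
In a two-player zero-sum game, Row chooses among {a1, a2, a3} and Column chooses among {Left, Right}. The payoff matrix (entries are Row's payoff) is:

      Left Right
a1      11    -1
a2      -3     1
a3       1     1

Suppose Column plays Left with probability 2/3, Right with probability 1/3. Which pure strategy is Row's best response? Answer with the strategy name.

Expected payoff of a1: (2/3)·11 + (1/3)·(-1) = 7.
Expected payoff of a2: (2/3)·(-3) + (1/3)·1 = -5/3.
Expected payoff of a3: (2/3)·1 + (1/3)·1 = 1.
The largest is 7, so Row's best response is a1.

a1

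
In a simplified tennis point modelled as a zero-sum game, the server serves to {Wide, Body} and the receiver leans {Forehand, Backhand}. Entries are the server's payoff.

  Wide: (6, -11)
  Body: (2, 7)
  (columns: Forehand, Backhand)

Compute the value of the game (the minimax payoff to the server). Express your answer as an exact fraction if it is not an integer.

32/11

Row minima: Wide → -11, Body → 2; maximin = 2.
Column maxima: Forehand → 6, Backhand → 7; minimax = 6.
2 ≠ 6, so there is no saddle point; optimal play is mixed.
Let the server play Wide with probability p. Expected payoff against Forehand: 6p + 2(1−p) = 4p + 2; against Backhand: (-11)p + 7(1−p) = −18p + 7.
Setting these equal: 4p + 2 = −18p + 7 ⇒ 22p = 5 ⇒ p = 5/22, and the value is (4)·(5/22) + 2 = 32/11.
For the receiver: with q = P(Forehand), equating Wide's and Body's payoffs gives 17q − 11 = −5q + 7 ⇒ q = 9/11.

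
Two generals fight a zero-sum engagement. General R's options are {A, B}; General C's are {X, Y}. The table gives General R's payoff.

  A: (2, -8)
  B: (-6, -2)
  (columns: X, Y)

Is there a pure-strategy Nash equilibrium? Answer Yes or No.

Row minima: A → -8, B → -6; maximin = -6.
Column maxima: X → 2, Y → -2; minimax = -2.
-6 ≠ -2, so no pure-strategy equilibrium exists.

No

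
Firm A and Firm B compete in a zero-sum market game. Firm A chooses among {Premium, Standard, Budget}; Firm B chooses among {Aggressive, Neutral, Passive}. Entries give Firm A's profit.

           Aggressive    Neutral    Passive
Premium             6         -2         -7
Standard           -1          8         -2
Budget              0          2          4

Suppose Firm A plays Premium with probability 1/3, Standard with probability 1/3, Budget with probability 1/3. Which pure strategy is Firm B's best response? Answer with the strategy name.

If Firm B plays Aggressive, Firm A's expected payoff is (1/3)·6 + (1/3)·(-1) + (1/3)·0 = 5/3.
If Firm B plays Neutral, Firm A's expected payoff is (1/3)·(-2) + (1/3)·8 + (1/3)·2 = 8/3.
If Firm B plays Passive, Firm A's expected payoff is (1/3)·(-7) + (1/3)·(-2) + (1/3)·4 = -5/3.
Firm B minimizes Firm A's payoff; the smallest is -5/3, so the best response is Passive.

Passive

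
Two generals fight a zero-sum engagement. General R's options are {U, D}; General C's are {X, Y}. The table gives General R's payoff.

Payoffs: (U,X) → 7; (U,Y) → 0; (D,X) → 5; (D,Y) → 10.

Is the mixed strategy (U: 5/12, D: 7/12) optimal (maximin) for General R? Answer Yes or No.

Yes

Against X this mix gives (5/12)·7 + (7/12)·5 = 35/6.
Against Y this mix gives (5/12)·0 + (7/12)·10 = 35/6.
All of General C's active replies (X, Y) yield 35/6, and no column does worse for General R. The mix makes General C indifferent and guarantees 35/6, so it is optimal.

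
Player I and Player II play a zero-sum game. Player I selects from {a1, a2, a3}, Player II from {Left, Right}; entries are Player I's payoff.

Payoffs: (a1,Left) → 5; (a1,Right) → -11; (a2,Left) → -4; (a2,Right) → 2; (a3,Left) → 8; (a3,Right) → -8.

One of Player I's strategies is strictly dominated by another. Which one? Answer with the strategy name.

a1

a3 gives a strictly higher payoff than a1 against every column: 8 > 5, -8 > -11.
So a1 is strictly dominated and Player I never plays it.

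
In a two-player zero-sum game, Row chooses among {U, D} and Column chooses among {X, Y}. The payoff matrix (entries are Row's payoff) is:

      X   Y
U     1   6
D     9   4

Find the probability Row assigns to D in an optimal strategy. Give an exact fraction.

Row minima: U → 1, D → 4; maximin = 4.
Column maxima: X → 9, Y → 6; minimax = 6.
4 ≠ 6, so there is no saddle point; optimal play is mixed.
Let Row play U with probability p. Expected payoff against X: 1p + 9(1−p) = −8p + 9; against Y: 6p + 4(1−p) = 2p + 4.
Setting these equal: −8p + 9 = 2p + 4 ⇒ −10p = -5 ⇒ p = 1/2, and the value is (-8)·(1/2) + 9 = 5.
For Column: with q = P(X), equating U's and D's payoffs gives −5q + 6 = 5q + 4 ⇒ q = 1/5.

1/2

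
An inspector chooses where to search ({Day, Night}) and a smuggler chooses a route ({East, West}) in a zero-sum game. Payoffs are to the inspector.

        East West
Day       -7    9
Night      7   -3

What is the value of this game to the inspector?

21/13

Row minima: Day → -7, Night → -3; maximin = -3.
Column maxima: East → 7, West → 9; minimax = 7.
-3 ≠ 7, so there is no saddle point; optimal play is mixed.
Let the inspector play Day with probability p. Expected payoff against East: (-7)p + 7(1−p) = −14p + 7; against West: 9p + (-3)(1−p) = 12p − 3.
Setting these equal: −14p + 7 = 12p − 3 ⇒ −26p = -10 ⇒ p = 5/13, and the value is (-14)·(5/13) + 7 = 21/13.
For the smuggler: with q = P(East), equating Day's and Night's payoffs gives −16q + 9 = 10q − 3 ⇒ q = 6/13.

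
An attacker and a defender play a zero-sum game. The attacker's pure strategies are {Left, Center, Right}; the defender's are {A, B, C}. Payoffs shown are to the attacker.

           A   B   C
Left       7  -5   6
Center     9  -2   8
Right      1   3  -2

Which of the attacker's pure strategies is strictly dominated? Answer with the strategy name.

Left

Center gives a strictly higher payoff than Left against every column: 9 > 7, -2 > -5, 8 > 6.
So Left is strictly dominated and the attacker never plays it.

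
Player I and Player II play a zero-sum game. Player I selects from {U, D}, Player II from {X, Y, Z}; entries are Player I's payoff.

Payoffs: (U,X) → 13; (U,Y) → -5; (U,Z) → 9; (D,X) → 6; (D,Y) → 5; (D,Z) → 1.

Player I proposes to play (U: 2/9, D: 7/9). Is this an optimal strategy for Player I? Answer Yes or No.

Against X this mix gives (2/9)·13 + (7/9)·6 = 68/9.
Against Y this mix gives (2/9)·(-5) + (7/9)·5 = 25/9.
Against Z this mix gives (2/9)·9 + (7/9)·1 = 25/9.
All of Player II's active replies (Y, Z) yield 25/9, and no column does worse for Player I. The mix makes Player II indifferent and guarantees 25/9, so it is optimal.

Yes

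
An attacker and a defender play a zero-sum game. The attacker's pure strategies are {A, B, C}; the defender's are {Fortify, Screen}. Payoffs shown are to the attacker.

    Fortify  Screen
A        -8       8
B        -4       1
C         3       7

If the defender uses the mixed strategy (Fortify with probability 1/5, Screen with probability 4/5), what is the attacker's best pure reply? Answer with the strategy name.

Expected payoff of A: (1/5)·(-8) + (4/5)·8 = 24/5.
Expected payoff of B: (1/5)·(-4) + (4/5)·1 = 0.
Expected payoff of C: (1/5)·3 + (4/5)·7 = 31/5.
The largest is 31/5, so the attacker's best response is C.

C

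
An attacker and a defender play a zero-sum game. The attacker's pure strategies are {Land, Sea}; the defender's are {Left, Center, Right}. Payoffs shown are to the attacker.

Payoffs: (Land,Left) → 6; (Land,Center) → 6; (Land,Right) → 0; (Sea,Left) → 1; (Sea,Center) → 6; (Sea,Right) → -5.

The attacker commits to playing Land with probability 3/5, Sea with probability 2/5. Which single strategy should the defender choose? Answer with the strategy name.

Right

If the defender plays Left, the attacker's expected payoff is (3/5)·6 + (2/5)·1 = 4.
If the defender plays Center, the attacker's expected payoff is (3/5)·6 + (2/5)·6 = 6.
If the defender plays Right, the attacker's expected payoff is (3/5)·0 + (2/5)·(-5) = -2.
The defender minimizes the attacker's payoff; the smallest is -2, so the best response is Right.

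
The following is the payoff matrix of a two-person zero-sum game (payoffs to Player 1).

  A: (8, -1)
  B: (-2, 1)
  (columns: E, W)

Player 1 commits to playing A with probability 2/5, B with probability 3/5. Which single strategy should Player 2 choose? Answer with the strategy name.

If Player 2 plays E, Player 1's expected payoff is (2/5)·8 + (3/5)·(-2) = 2.
If Player 2 plays W, Player 1's expected payoff is (2/5)·(-1) + (3/5)·1 = 1/5.
Player 2 minimizes Player 1's payoff; the smallest is 1/5, so the best response is W.

W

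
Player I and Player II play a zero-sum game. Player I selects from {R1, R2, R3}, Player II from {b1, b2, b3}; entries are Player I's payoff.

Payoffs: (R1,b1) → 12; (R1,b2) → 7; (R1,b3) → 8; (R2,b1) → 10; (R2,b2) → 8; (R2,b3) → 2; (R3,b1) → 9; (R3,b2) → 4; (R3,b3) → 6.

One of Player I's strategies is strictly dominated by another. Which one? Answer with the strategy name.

R3

R1 gives a strictly higher payoff than R3 against every column: 12 > 9, 7 > 4, 8 > 6.
So R3 is strictly dominated and Player I never plays it.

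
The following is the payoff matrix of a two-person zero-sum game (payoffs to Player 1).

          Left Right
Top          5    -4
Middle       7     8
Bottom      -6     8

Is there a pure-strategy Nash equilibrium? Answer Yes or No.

Yes

Row minima: Top → -4, Middle → 7, Bottom → -6; maximin = 7.
Column maxima: Left → 7, Right → 8; minimax = 7.
maximin = minimax = 7, so a saddle point exists.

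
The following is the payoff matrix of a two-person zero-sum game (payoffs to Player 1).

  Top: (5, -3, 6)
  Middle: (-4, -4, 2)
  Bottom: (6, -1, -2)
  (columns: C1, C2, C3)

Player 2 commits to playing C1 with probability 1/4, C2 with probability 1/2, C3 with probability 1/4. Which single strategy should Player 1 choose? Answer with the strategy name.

Expected payoff of Top: (1/4)·5 + (1/2)·(-3) + (1/4)·6 = 5/4.
Expected payoff of Middle: (1/4)·(-4) + (1/2)·(-4) + (1/4)·2 = -5/2.
Expected payoff of Bottom: (1/4)·6 + (1/2)·(-1) + (1/4)·(-2) = 1/2.
The largest is 5/4, so Player 1's best response is Top.

Top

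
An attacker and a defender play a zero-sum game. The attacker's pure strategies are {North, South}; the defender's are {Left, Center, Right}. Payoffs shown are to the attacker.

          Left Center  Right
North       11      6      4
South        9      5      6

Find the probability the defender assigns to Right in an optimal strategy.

1/3

Row minima: North → 4, South → 5; maximin = 5.
Column maxima: Left → 11, Center → 6, Right → 6; minimax = 6.
5 ≠ 6, so there is no saddle point; optimal play is mixed.
Left is strictly dominated by Center (it gives the attacker strictly more in every row), so the defender never plays it.
On the remaining 2×2 (North, South vs Center, Right):
Let the attacker play North with probability p. Expected payoff against Center: 6p + 5(1−p) = p + 5; against Right: 4p + 6(1−p) = −2p + 6.
Setting these equal: p + 5 = −2p + 6 ⇒ 3p = 1 ⇒ p = 1/3, and the value is (1)·(1/3) + 5 = 16/3.
For the defender: with q = P(Center), equating North's and South's payoffs gives 2q + 4 = −q + 6 ⇒ q = 2/3.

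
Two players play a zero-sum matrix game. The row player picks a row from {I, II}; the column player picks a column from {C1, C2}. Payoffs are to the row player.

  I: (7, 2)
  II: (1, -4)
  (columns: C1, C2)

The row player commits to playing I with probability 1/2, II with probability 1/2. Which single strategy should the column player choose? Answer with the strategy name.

C2

If the column player plays C1, the row player's expected payoff is (1/2)·7 + (1/2)·1 = 4.
If the column player plays C2, the row player's expected payoff is (1/2)·2 + (1/2)·(-4) = -1.
The column player minimizes the row player's payoff; the smallest is -1, so the best response is C2.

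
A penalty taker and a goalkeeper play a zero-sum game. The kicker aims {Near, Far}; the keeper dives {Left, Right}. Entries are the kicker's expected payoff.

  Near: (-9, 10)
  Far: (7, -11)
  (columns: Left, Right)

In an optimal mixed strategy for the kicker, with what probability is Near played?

18/37

Row minima: Near → -9, Far → -11; maximin = -9.
Column maxima: Left → 7, Right → 10; minimax = 7.
-9 ≠ 7, so there is no saddle point; optimal play is mixed.
Let the kicker play Near with probability p. Expected payoff against Left: (-9)p + 7(1−p) = −16p + 7; against Right: 10p + (-11)(1−p) = 21p − 11.
Setting these equal: −16p + 7 = 21p − 11 ⇒ −37p = -18 ⇒ p = 18/37, and the value is (-16)·(18/37) + 7 = -29/37.
For the keeper: with q = P(Left), equating Near's and Far's payoffs gives −19q + 10 = 18q − 11 ⇒ q = 21/37.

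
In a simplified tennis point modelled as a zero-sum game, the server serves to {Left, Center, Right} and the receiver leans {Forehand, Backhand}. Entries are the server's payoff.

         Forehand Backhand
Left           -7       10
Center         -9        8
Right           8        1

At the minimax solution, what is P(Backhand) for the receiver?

5/8

Row minima: Left → -7, Center → -9, Right → 1; maximin = 1.
Column maxima: Forehand → 8, Backhand → 10; minimax = 8.
1 ≠ 8, so there is no saddle point; optimal play is mixed.
Center is strictly dominated by Left, so the server never plays it.
On the remaining 2×2 (Left, Right vs Forehand, Backhand):
Let the server play Left with probability p. Expected payoff against Forehand: (-7)p + 8(1−p) = −15p + 8; against Backhand: 10p + 1(1−p) = 9p + 1.
Setting these equal: −15p + 8 = 9p + 1 ⇒ −24p = -7 ⇒ p = 7/24, and the value is (-15)·(7/24) + 8 = 29/8.
For the receiver: with q = P(Forehand), equating Left's and Right's payoffs gives −17q + 10 = 7q + 1 ⇒ q = 3/8.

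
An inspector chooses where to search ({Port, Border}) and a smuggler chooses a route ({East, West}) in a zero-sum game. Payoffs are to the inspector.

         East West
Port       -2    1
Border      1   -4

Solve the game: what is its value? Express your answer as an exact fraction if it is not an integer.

-7/8

Row minima: Port → -2, Border → -4; maximin = -2.
Column maxima: East → 1, West → 1; minimax = 1.
-2 ≠ 1, so there is no saddle point; optimal play is mixed.
Let the inspector play Port with probability p. Expected payoff against East: (-2)p + 1(1−p) = −3p + 1; against West: 1p + (-4)(1−p) = 5p − 4.
Setting these equal: −3p + 1 = 5p − 4 ⇒ −8p = -5 ⇒ p = 5/8, and the value is (-3)·(5/8) + 1 = -7/8.
For the smuggler: with q = P(East), equating Port's and Border's payoffs gives −3q + 1 = 5q − 4 ⇒ q = 5/8.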